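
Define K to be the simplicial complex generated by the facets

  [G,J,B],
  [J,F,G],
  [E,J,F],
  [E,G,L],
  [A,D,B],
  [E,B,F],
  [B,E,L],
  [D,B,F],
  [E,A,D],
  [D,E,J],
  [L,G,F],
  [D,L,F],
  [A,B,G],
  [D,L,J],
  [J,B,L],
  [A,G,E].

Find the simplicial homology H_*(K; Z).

Fix the vertex order A < B < D < E < F < G < J < L and write every simplex with vertices in increasing order. Then dim K = 2 and the simplices of K are:

  0-simplices (8): A, B, D, E, F, G, J, L
  1-simplices (24): AB, AD, AE, AG, BD, BE, BF, BG, BJ, BL, DE, DF, DJ, DL, EF, EG, EJ, EL, FG, FJ, FL, GJ, GL, JL
  2-simplices (16): ABD, ABG, ADE, AEG, BDF, BEF, BEL, BGJ, BJL, DEJ, DFL, DJL, EFJ, EGL, FGJ, FGL

so the chain groups are C_0 ≅ Z^8, C_1 ≅ Z^24, C_2 ≅ Z^16.

Boundary ∂_1: C_1 → C_0 is given by ∂[p,q] = [q] − [p]. For instance
  ∂FL = L − F.
The resulting 8×24 matrix has rank 7, and its Smith normal form has invariant factors (1,1,1,1,1,1,1).

Boundary ∂_2: C_2 → C_1 maps a triangle to the signed sum of its edges. For instance
  ∂FGL = GL − FL + FG,
  ∂FGJ = GJ − FJ + FG.
The 24×16 boundary matrix has rank 15 and Smith normal form diag(1,1,1,1,1,1,1,1,1,1,1,1,1,1,1).

Now H_k = ker ∂_k / im ∂_{k+1}, so:

  H_0: rank C_0 − rank ∂_1 = 8 − 7 = 1, and the invariant factors of ∂_1 are all 1, so H_0 = Z.
  H_1: rank ker ∂_1 − rank ∂_2 = (24 − 7) − 15 = 2, and the invariant factors of ∂_2 are all 1, so H_1 = Z^2.
  H_2: rank ker ∂_2 − rank ∂_3 = (16 − 15) − 0 = 1, and there is no ∂_3, so H_2 = Z.

As a check, the Euler characteristic is 8 − 24 + 16 = 0, which agrees with 1 − 2 + 1 = 0.

H_0 ≅ Z,  H_1 ≅ Z^2,  H_2 ≅ Z.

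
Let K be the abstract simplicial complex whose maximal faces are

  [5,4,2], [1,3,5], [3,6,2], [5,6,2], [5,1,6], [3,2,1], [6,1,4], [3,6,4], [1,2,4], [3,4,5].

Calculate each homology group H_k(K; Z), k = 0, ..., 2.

Take the total order 1 < 2 < 3 < 4 < 5 < 6 on the vertex set. Then K (dimension 2) consists of the simplices:

  0-simplices (6): [1], [2], [3], [4], [5], [6]
  1-simplices (15): [1,2], [1,3], [1,4], [1,5], [1,6], [2,3], [2,4], [2,5], [2,6], [3,4], [3,5], [3,6], [4,5], [4,6], [5,6]
  2-simplices (10): [1,2,3], [1,2,4], [1,3,5], [1,4,6], [1,5,6], [2,3,6], [2,4,5], [2,5,6], [3,4,5], [3,4,6]

Hence C_0 ≅ Z^6, C_1 ≅ Z^15, C_2 ≅ Z^10.

∂_1: C_1 → C_0 is given by ∂[p,q] = [q] − [p]. For instance
  ∂[2,3] = [3] − [2].
The 6×15 boundary matrix has rank 5 and Smith normal form diag(1,1,1,1,1).

The boundary map ∂_2: C_2 → C_1 acts by ∂[p,q,r] = [q,r] − [p,r] + [p,q]. For instance
  ∂[1,2,3] = [2,3] − [1,3] + [1,2],
  ∂[3,4,5] = [4,5] − [3,5] + [3,4].
The 15×10 boundary matrix has rank 10 and Smith normal form diag(1,1,1,1,1,1,1,1,1,2).

Reading off H_k = ker ∂_k / im ∂_{k+1}:

  H_0: rank C_0 − rank ∂_1 = 6 − 5 = 1, and the invariant factors of ∂_1 are all 1, so H_0 ≅ Z.
  H_1: rank ker ∂_1 − rank ∂_2 = (15 − 5) − 10 = 0, and ∂_2 has invariant factor 2 > 1, so H_1 ≅ Z/2.
  H_2: rank ker ∂_2 − rank ∂_3 = (10 − 10) − 0 = 0, and there is no ∂_3, so H_2 ≅ 0.

H_0 ≅ Z,  H_1 ≅ Z/2,  H_2 = 0.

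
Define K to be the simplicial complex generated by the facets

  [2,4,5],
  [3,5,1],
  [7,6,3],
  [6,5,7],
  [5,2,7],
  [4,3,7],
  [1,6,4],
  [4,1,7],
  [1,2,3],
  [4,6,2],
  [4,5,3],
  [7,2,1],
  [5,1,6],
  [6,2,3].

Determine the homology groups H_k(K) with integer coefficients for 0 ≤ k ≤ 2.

H_0 = Z,  H_1 = Z^2,  H_2 = Z.

Order the vertices as 1 < 2 < 3 < 4 < 5 < 6 < 7. Listing each simplex with vertices in this order, K has dimension 2 with simplices:

  0-simplices (7): [1], [2], [3], [4], [5], [6], [7]
  1-simplices (21): [1,2], [1,3], [1,4], [1,5], [1,6], [1,7], [2,3], [2,4], [2,5], [2,6], [2,7], [3,4], [3,5], [3,6], [3,7], [4,5], [4,6], [4,7], [5,6], [5,7], [6,7]
  2-simplices (14): [1,2,3], [1,2,7], [1,3,5], [1,4,6], [1,4,7], [1,5,6], [2,3,6], [2,4,5], [2,4,6], [2,5,7], [3,4,5], [3,4,7], [3,6,7], [5,6,7]

Hence C_0 ≅ Z^7, C_1 ≅ Z^21, C_2 ≅ Z^14.

∂_1: C_1 → C_0 maps an edge to its endpoints' difference, ∂[p,q] = q − p.
As a 7×21 matrix over Z this has rank 6, with invariant factors (1,1,1,1,1,1).

The boundary map ∂_2: C_2 → C_1 sends each 2-simplex [p,q,r] to [q,r] − [p,r] + [p,q]. For instance
  ∂[1,4,6] = [4,6] − [1,6] + [1,4],
  ∂[1,3,5] = [3,5] − [1,5] + [1,3].
The 21×14 boundary matrix has rank 13 and Smith normal form diag(1,1,1,1,1,1,1,1,1,1,1,1,1).

Reading off H_k = ker ∂_k / im ∂_{k+1}:

  H_0: rank C_0 − rank ∂_1 = 7 − 6 = 1, and the invariant factors of ∂_1 are all 1, so H_0 ≅ Z.
  H_1: rank ker ∂_1 − rank ∂_2 = (21 − 6) − 13 = 2, and the invariant factors of ∂_2 are all 1, so H_1 ≅ Z^2.
  H_2: rank ker ∂_2 − rank ∂_3 = (14 − 13) − 0 = 1, and there is no ∂_3, so H_2 ≅ Z.

As a check, the Euler characteristic is 7 − 21 + 14 = 0, which agrees with 1 − 2 + 1 = 0.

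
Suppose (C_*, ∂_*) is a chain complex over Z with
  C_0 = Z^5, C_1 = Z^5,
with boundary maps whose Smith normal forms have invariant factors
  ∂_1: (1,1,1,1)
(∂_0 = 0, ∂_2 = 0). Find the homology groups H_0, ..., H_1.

H_0: b_0 = 5 − 0 − 4 = 1; torsion from ∂_1 factors > 1: none. So H_0 ≅ Z.
H_1: b_1 = 5 − 4 − 0 = 1; torsion from ∂_2 factors > 1: none. So H_1 ≅ Z.

H_0 ≅ Z,  H_1 ≅ Z.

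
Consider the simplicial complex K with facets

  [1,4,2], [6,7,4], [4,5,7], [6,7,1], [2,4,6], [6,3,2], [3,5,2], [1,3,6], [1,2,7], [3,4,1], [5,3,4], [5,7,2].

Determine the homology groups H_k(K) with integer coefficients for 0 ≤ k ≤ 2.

H_0 ≅ Z,  H_1 ≅ Z/2,  H_2 = 0.

Fix the vertex order 1 < 2 < 3 < 4 < 5 < 6 < 7 and write every simplex with vertices in increasing order. Then dim K = 2 and the simplices of K are:

  0-simplices (7): [1], [2], [3], [4], [5], [6], [7]
  1-simplices (18): [1,2], [1,3], [1,4], [1,6], [1,7], [2,3], [2,4], [2,5], [2,6], [2,7], [3,4], [3,5], [3,6], [4,5], [4,6], [4,7], [5,7], [6,7]
  2-simplices (12): [1,2,4], [1,2,7], [1,3,4], [1,3,6], [1,6,7], [2,3,5], [2,3,6], [2,4,6], [2,5,7], [3,4,5], [4,5,7], [4,6,7]

giving chain groups C_0 ≅ Z^7, C_1 ≅ Z^18, C_2 ≅ Z^12.

∂_1: C_1 → C_0 is given by ∂[p,q] = [q] − [p]. For instance
  ∂[1,4] = [4] − [1].
The 7×18 boundary matrix has rank 6 and Smith normal form diag(1,1,1,1,1,1).

Boundary ∂_2: C_2 → C_1 sends each 2-simplex [p,q,r] to [q,r] − [p,r] + [p,q]. For instance
  ∂[3,4,5] = [4,5] − [3,5] + [3,4],
  ∂[1,3,6] = [3,6] − [1,6] + [1,3].
The resulting 18×12 matrix has rank 12, and its Smith normal form has invariant factors (1,1,1,1,1,1,1,1,1,1,1,2).

From H_k ≅ ker(∂_k) / im(∂_{k+1}) we obtain:

  H_0: rank C_0 − rank ∂_1 = 7 − 6 = 1, and the invariant factors of ∂_1 are all 1, so H_0 = Z.
  H_1: rank ker ∂_1 − rank ∂_2 = (18 − 6) − 12 = 0, and ∂_2 has invariant factor 2 > 1, so H_1 = Z/2.
  H_2: rank ker ∂_2 − rank ∂_3 = (12 − 12) − 0 = 0, and there is no ∂_3, so H_2 = 0.

(K is a triangulation of the real projective plane RP^2.)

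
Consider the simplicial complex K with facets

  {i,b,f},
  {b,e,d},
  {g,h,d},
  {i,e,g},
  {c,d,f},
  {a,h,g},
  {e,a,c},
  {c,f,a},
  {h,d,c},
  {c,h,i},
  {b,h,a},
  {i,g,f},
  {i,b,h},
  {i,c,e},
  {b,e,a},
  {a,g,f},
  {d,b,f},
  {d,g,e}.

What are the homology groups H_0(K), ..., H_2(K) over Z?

H_0 = Z,  H_1 = Z^2,  H_2 = Z.

We work with the vertex ordering a < b < c < d < e < f < g < h < i. The simplices of K, each written with vertices in increasing order, are:

  0-simplices (9): a, b, c, d, e, f, g, h, i
  1-simplices (27): ab, ac, ae, af, ag, ah, bd, be, bf, bh, bi, cd, ce, cf, ch, ci, de, df, dg, dh, eg, ei, fg, fi, gh, gi, hi
  2-simplices (18): abe, abh, ace, acf, afg, agh, bde, bdf, bfi, bhi, cdf, cdh, cei, chi, deg, dgh, egi, fgi

Hence C_0 ≅ Z^9, C_1 ≅ Z^27, C_2 ≅ Z^18.

Boundary ∂_1: C_1 → C_0 maps an edge to its endpoints' difference, ∂[p,q] = q − p. For instance
  ∂bh = h − b.
The 9×27 boundary matrix has rank 8 and Smith normal form diag(1,1,1,1,1,1,1,1).

Boundary ∂_2: C_2 → C_1 maps a triangle to the signed sum of its edges. For instance
  ∂ace = ce − ae + ac,
  ∂bdf = df − bf + bd.
The 27×18 boundary matrix has rank 17 and Smith normal form diag(1,1,1,1,1,1,1,1,1,1,1,1,1,1,1,1,1).

Reading off H_k = ker ∂_k / im ∂_{k+1}:

  H_0: rank C_0 − rank ∂_1 = 9 − 8 = 1, and the invariant factors of ∂_1 are all 1, so H_0 = Z.
  H_1: rank ker ∂_1 − rank ∂_2 = (27 − 8) − 17 = 2, and the invariant factors of ∂_2 are all 1, so H_1 = Z^2.
  H_2: rank ker ∂_2 − rank ∂_3 = (18 − 17) − 0 = 1, and there is no ∂_3, so H_2 = Z.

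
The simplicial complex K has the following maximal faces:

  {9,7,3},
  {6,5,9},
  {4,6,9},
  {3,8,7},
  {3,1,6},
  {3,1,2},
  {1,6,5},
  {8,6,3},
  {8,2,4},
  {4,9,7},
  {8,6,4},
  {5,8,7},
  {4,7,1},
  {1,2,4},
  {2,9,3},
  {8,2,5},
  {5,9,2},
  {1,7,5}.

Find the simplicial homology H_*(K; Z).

H_0 = Z,  H_1 = Z^2,  H_2 = Z.

Order the vertices as 1 < 2 < 3 < 4 < 5 < 6 < 7 < 8 < 9. Listing each simplex with vertices in this order, K has dimension 2 with simplices:

  0-simplices (9): [1], [2], [3], [4], [5], [6], [7], [8], [9]
  1-simplices (27): (27 of them)
  2-simplices (18): [1,2,3], [1,2,4], [1,3,6], [1,4,7], [1,5,6], [1,5,7], [2,3,9], [2,4,8], [2,5,8], [2,5,9], [3,6,8], [3,7,8], [3,7,9], [4,6,8], [4,6,9], [4,7,9], [5,6,9], [5,7,8]

giving chain groups C_0 ≅ Z^9, C_1 ≅ Z^27, C_2 ≅ Z^18.

Boundary ∂_1: C_1 → C_0 maps an edge to its endpoints' difference, ∂[p,q] = q − p.
The 9×27 boundary matrix has rank 8 and Smith normal form diag(1,1,1,1,1,1,1,1).

∂_2: C_2 → C_1 maps a triangle to the signed sum of its edges. For instance
  ∂[2,5,8] = [5,8] − [2,8] + [2,5],
  ∂[3,6,8] = [6,8] − [3,8] + [3,6].
This gives a 27×18 integer matrix of rank 17; reducing to Smith normal form yields diagonal entries (1,1,1,1,1,1,1,1,1,1,1,1,1,1,1,1,1).

Reading off H_k = ker ∂_k / im ∂_{k+1}:

  H_0: rank C_0 − rank ∂_1 = 9 − 8 = 1, and the invariant factors of ∂_1 are all 1, so H_0 ≅ Z.
  H_1: rank ker ∂_1 − rank ∂_2 = (27 − 8) − 17 = 2, and the invariant factors of ∂_2 are all 1, so H_1 ≅ Z^2.
  H_2: rank ker ∂_2 − rank ∂_3 = (18 − 17) − 0 = 1, and there is no ∂_3, so H_2 ≅ Z.

As a check, the Euler characteristic is 9 − 27 + 18 = 0, which agrees with 1 − 2 + 1 = 0.
(K is a triangulation of the torus T^2.)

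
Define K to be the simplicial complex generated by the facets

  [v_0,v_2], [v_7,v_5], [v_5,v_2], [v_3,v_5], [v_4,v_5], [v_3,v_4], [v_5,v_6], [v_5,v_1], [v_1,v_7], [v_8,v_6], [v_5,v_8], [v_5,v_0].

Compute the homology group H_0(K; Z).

H_0 = Z.

Take the total order v_0 < v_1 < v_2 < v_3 < v_4 < v_5 < v_6 < v_7 < v_8 on the vertex set. Then K (dimension 1) consists of the simplices:

  0-simplices (9): [v_0], [v_1], [v_2], [v_3], [v_4], [v_5], [v_6], [v_7], [v_8]
  1-simplices (12): [v_0,v_2], [v_0,v_5], [v_1,v_5], [v_1,v_7], [v_2,v_5], [v_3,v_4], [v_3,v_5], [v_4,v_5], [v_5,v_6], [v_5,v_7], [v_5,v_8], [v_6,v_8]

Hence C_0 ≅ Z^9, C_1 ≅ Z^12.

The boundary map ∂_1: C_1 → C_0 is given by ∂[p,q] = [q] − [p].
As a 9×12 matrix over Z this has rank 8, with invariant factors (1,1,1,1,1,1,1,1).

Now H_k = ker ∂_k / im ∂_{k+1}, so:

  H_0: rank C_0 − rank ∂_1 = 9 − 8 = 1, and the invariant factors of ∂_1 are all 1, so H_0 ≅ Z.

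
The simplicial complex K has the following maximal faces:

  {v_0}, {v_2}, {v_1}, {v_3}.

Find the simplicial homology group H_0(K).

Take the total order v_0 < v_1 < v_2 < v_3 on the vertex set. Then K (dimension 0) consists of the simplices:

  0-simplices (4): [v_0], [v_1], [v_2], [v_3]

Hence C_0 ≅ Z^4.

Computing H_k = (kernel of ∂_k) / (image of ∂_{k+1}):

  H_0: rank C_0 − rank ∂_1 = 4 − 0 = 4, and there is no ∂_1, so H_0 = Z^4.

H_0 = Z^4.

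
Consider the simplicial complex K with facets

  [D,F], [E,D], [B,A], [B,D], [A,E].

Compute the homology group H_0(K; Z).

H_0 = Z.

Take the total order A < B < D < E < F on the vertex set. Then K (dimension 1) consists of the simplices:

  0-simplices (5): A, B, D, E, F
  1-simplices (5): AB, AE, BD, DE, DF

so the chain groups are C_0 ≅ Z^5, C_1 ≅ Z^5.

The boundary map ∂_1: C_1 → C_0 is given by ∂[p,q] = [q] − [p].
The 5×5 boundary matrix has rank 4 and Smith normal form diag(1,1,1,1).

Now H_k = ker ∂_k / im ∂_{k+1}, so:

  H_0: rank C_0 − rank ∂_1 = 5 − 4 = 1, and the invariant factors of ∂_1 are all 1, so H_0 ≅ Z.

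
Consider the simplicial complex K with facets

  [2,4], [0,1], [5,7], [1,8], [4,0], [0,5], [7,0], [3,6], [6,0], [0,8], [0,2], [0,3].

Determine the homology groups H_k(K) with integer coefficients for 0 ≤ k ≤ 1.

H_0 = Z,  H_1 = Z^4.

Fix the vertex order 0 < 1 < 2 < 3 < 4 < 5 < 6 < 7 < 8 and write every simplex with vertices in increasing order. Then dim K = 1 and the simplices of K are:

  0-simplices (9): [0], [1], [2], [3], [4], [5], [6], [7], [8]
  1-simplices (12): [0,1], [0,2], [0,3], [0,4], [0,5], [0,6], [0,7], [0,8], [1,8], [2,4], [3,6], [5,7]

Hence C_0 ≅ Z^9, C_1 ≅ Z^12.

The boundary map ∂_1: C_1 → C_0 maps an edge to its endpoints' difference, ∂[p,q] = q − p. For instance
  ∂[0,1] = [1] − [0].
The resulting 9×12 matrix has rank 8, and its Smith normal form has invariant factors (1,1,1,1,1,1,1,1).

Reading off H_k = ker ∂_k / im ∂_{k+1}:

  H_0: rank C_0 − rank ∂_1 = 9 − 8 = 1, and the invariant factors of ∂_1 are all 1, so H_0 = Z.
  H_1: rank ker ∂_1 − rank ∂_2 = (12 − 8) − 0 = 4, and there is no ∂_2, so H_1 = Z^4.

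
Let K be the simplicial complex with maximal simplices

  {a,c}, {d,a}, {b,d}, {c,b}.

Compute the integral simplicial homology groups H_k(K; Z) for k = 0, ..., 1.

H_0 ≅ Z,  H_1 ≅ Z.

Take the total order a < b < c < d on the vertex set. Then K (dimension 1) consists of the simplices:

  0-simplices (4): a, b, c, d
  1-simplices (4): ac, ad, bc, bd

Hence C_0 ≅ Z^4, C_1 ≅ Z^4.

Boundary ∂_1: C_1 → C_0 is given by ∂[p,q] = [q] − [p]. For instance
  ∂bc = c − b.
The resulting 4×4 matrix has rank 3, and its Smith normal form has invariant factors (1,1,1).

Reading off H_k = ker ∂_k / im ∂_{k+1}:

  H_0: rank C_0 − rank ∂_1 = 4 − 3 = 1, and the invariant factors of ∂_1 are all 1, so H_0 ≅ Z.
  H_1: rank ker ∂_1 − rank ∂_2 = (4 − 3) − 0 = 1, and there is no ∂_2, so H_1 ≅ Z.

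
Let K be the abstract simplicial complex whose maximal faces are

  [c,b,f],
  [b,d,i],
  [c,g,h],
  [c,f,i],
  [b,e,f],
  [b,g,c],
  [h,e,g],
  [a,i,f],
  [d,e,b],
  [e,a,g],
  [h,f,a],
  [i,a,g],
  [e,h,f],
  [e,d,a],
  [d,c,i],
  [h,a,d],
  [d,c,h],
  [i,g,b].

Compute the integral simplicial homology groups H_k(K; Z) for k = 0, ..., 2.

Take the total order a < b < c < d < e < f < g < h < i on the vertex set. Then K (dimension 2) consists of the simplices:

  0-simplices (9): a, b, c, d, e, f, g, h, i
  1-simplices (27): ad, ae, af, ag, ah, ai, bc, bd, be, bf, bg, bi, cd, cf, cg, ch, ci, de, dh, di, ef, eg, eh, fh, fi, gh, gi
  2-simplices (18): ade, adh, aeg, afh, afi, agi, bcf, bcg, bde, bdi, bef, bgi, cdh, cdi, cfi, cgh, efh, egh

Hence C_0 ≅ Z^9, C_1 ≅ Z^27, C_2 ≅ Z^18.

∂_1: C_1 → C_0 is given by ∂[p,q] = [q] − [p]. For instance
  ∂cg = g − c.
The resulting 9×27 matrix has rank 8, and its Smith normal form has invariant factors (1,1,1,1,1,1,1,1).

The boundary map ∂_2: C_2 → C_1 acts by ∂[p,q,r] = [q,r] − [p,r] + [p,q]. For instance
  ∂adh = dh − ah + ad,
  ∂bcf = cf − bf + bc.
The 27×18 boundary matrix has rank 18 and Smith normal form diag(1,1,1,1,1,1,1,1,1,1,1,1,1,1,1,1,1,2).

Now H_k = ker ∂_k / im ∂_{k+1}, so:

  H_0: rank C_0 − rank ∂_1 = 9 − 8 = 1, and the invariant factors of ∂_1 are all 1, so H_0 ≅ Z.
  H_1: rank ker ∂_1 − rank ∂_2 = (27 − 8) − 18 = 1, and ∂_2 has invariant factor 2 > 1, so H_1 ≅ Z ⊕ Z_2.
  H_2: rank ker ∂_2 − rank ∂_3 = (18 − 18) − 0 = 0, and there is no ∂_3, so H_2 ≅ 0.

H_0 = Z,  H_1 = Z ⊕ Z_2,  H_2 = 0.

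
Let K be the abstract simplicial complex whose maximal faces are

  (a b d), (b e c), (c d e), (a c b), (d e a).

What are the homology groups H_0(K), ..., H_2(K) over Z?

H_0 = Z,  H_1 = Z,  H_2 = 0.

Fix the vertex order a < b < c < d < e and write every simplex with vertices in increasing order. Then dim K = 2 and the simplices of K are:

  0-simplices (5): a, b, c, d, e
  1-simplices (10): ab, ac, ad, ae, bc, bd, be, cd, ce, de
  2-simplices (5): abc, abd, ade, bce, cde

giving chain groups C_0 ≅ Z^5, C_1 ≅ Z^10, C_2 ≅ Z^5.

Boundary ∂_1: C_1 → C_0 is given by ∂[p,q] = [q] − [p].
The resulting 5×10 matrix has rank 4, and its Smith normal form has invariant factors (1,1,1,1).

∂_2: C_2 → C_1 sends each 2-simplex [p,q,r] to [q,r] − [p,r] + [p,q]. For instance
  ∂bce = ce − be + bc,
  ∂abd = bd − ad + ab.
As a 10×5 matrix over Z this has rank 5, with invariant factors (1,1,1,1,1).

From H_k ≅ ker(∂_k) / im(∂_{k+1}) we obtain:

  H_0: rank C_0 − rank ∂_1 = 5 − 4 = 1, and the invariant factors of ∂_1 are all 1, so H_0 = Z.
  H_1: rank ker ∂_1 − rank ∂_2 = (10 − 4) − 5 = 1, and the invariant factors of ∂_2 are all 1, so H_1 = Z.
  H_2: rank ker ∂_2 − rank ∂_3 = (5 − 5) − 0 = 0, and there is no ∂_3, so H_2 = 0.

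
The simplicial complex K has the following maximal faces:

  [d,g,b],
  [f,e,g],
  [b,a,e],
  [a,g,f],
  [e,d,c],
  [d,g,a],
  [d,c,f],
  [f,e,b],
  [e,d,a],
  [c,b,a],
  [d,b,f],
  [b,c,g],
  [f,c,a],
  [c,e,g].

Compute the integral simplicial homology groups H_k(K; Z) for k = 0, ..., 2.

H_0 = Z,  H_1 = Z^2,  H_2 = Z.

We work with the vertex ordering a < b < c < d < e < f < g. The simplices of K, each written with vertices in increasing order, are:

  0-simplices (7): a, b, c, d, e, f, g
  1-simplices (21): ab, ac, ad, ae, af, ag, bc, bd, be, bf, bg, cd, ce, cf, cg, de, df, dg, ef, eg, fg
  2-simplices (14): abc, abe, acf, ade, adg, afg, bcg, bdf, bdg, bef, cde, cdf, ceg, efg

so the chain groups are C_0 ≅ Z^7, C_1 ≅ Z^21, C_2 ≅ Z^14.

Boundary ∂_1: C_1 → C_0 maps an edge to its endpoints' difference, ∂[p,q] = q − p. For instance
  ∂dg = g − d.
As a 7×21 matrix over Z this has rank 6, with invariant factors (1,1,1,1,1,1).

The boundary map ∂_2: C_2 → C_1 maps a triangle to the signed sum of its edges. For instance
  ∂cde = de − ce + cd,
  ∂bdf = df − bf + bd.
As a 21×14 matrix over Z this has rank 13, with invariant factors (1,1,1,1,1,1,1,1,1,1,1,1,1).

From H_k ≅ ker(∂_k) / im(∂_{k+1}) we obtain:

  H_0: rank C_0 − rank ∂_1 = 7 − 6 = 1, and the invariant factors of ∂_1 are all 1, so H_0 ≅ Z.
  H_1: rank ker ∂_1 − rank ∂_2 = (21 − 6) − 13 = 2, and the invariant factors of ∂_2 are all 1, so H_1 ≅ Z^2.
  H_2: rank ker ∂_2 − rank ∂_3 = (14 − 13) − 0 = 1, and there is no ∂_3, so H_2 ≅ Z.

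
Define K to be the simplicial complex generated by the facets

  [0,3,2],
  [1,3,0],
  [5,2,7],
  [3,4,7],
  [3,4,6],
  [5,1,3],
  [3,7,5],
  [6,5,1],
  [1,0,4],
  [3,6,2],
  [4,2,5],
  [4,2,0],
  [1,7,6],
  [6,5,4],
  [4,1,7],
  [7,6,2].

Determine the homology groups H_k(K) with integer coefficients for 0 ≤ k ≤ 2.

H_0 = Z,  H_1 = Z^2,  H_2 = Z.

K has 8 vertices, 24 edges, 16 triangles.
rank ∂_0 = 0, rank ∂_1 = 7 ⇒ b_0 = 8 − 0 − 7 = 1; all invariant factors of ∂_1 are 1 so no torsion. So H_0 ≅ Z.
rank ∂_1 = 7, rank ∂_2 = 15 ⇒ b_1 = 24 − 7 − 15 = 2; all invariant factors of ∂_2 are 1 so no torsion. So H_1 ≅ Z^2.
rank ∂_2 = 15, rank ∂_3 = 0 ⇒ b_2 = 16 − 15 − 0 = 1. So H_2 ≅ Z.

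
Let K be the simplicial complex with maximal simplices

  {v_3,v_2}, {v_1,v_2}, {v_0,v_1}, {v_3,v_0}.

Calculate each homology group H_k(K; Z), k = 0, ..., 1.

H_0 = Z,  H_1 = Z.

Take the total order v_0 < v_1 < v_2 < v_3 on the vertex set. Then K (dimension 1) consists of the simplices:

  0-simplices (4): [v_0], [v_1], [v_2], [v_3]
  1-simplices (4): [v_0,v_1], [v_0,v_3], [v_1,v_2], [v_2,v_3]

Hence C_0 ≅ Z^4, C_1 ≅ Z^4.

Boundary ∂_1: C_1 → C_0 sends each edge [p,q] (with p < q) to q − p. For instance
  ∂[v_1,v_2] = [v_2] − [v_1].
The 4×4 boundary matrix has rank 3 and Smith normal form diag(1,1,1).

From H_k ≅ ker(∂_k) / im(∂_{k+1}) we obtain:

  H_0: rank C_0 − rank ∂_1 = 4 − 3 = 1, and the invariant factors of ∂_1 are all 1, so H_0 ≅ Z.
  H_1: rank ker ∂_1 − rank ∂_2 = (4 − 3) − 0 = 1, and there is no ∂_2, so H_1 ≅ Z.

(K is a triangulation of the circle S^1.)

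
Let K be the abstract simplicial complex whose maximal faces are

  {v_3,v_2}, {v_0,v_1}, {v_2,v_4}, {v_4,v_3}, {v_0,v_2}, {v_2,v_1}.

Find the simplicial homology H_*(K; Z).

H_0 = Z,  H_1 = Z^2.

Fix the vertex order v_0 < v_1 < v_2 < v_3 < v_4 and write every simplex with vertices in increasing order. Then dim K = 1 and the simplices of K are:

  0-simplices (5): [v_0], [v_1], [v_2], [v_3], [v_4]
  1-simplices (6): [v_0,v_1], [v_0,v_2], [v_1,v_2], [v_2,v_3], [v_2,v_4], [v_3,v_4]

giving chain groups C_0 ≅ Z^5, C_1 ≅ Z^6.

Boundary ∂_1: C_1 → C_0 maps an edge to its endpoints' difference, ∂[p,q] = q − p.
This gives a 5×6 integer matrix of rank 4; reducing to Smith normal form yields diagonal entries (1,1,1,1).

Computing H_k = (kernel of ∂_k) / (image of ∂_{k+1}):

  H_0: rank C_0 − rank ∂_1 = 5 − 4 = 1, and the invariant factors of ∂_1 are all 1, so H_0 ≅ Z.
  H_1: rank ker ∂_1 − rank ∂_2 = (6 − 4) − 0 = 2, and there is no ∂_2, so H_1 ≅ Z^2.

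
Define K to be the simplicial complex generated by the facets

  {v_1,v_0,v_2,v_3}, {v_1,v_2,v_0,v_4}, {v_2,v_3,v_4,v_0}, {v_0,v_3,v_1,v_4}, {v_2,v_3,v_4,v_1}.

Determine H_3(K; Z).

Take the total order v_0 < v_1 < v_2 < v_3 < v_4 on the vertex set. Then K (dimension 3) consists of the simplices:

  0-simplices (5): [v_0], [v_1], [v_2], [v_3], [v_4]
  1-simplices (10): [v_0,v_1], [v_0,v_2], [v_0,v_3], [v_0,v_4], [v_1,v_2], [v_1,v_3], [v_1,v_4], [v_2,v_3], [v_2,v_4], [v_3,v_4]
  2-simplices (10): [v_0,v_1,v_2], [v_0,v_1,v_3], [v_0,v_1,v_4], [v_0,v_2,v_3], [v_0,v_2,v_4], [v_0,v_3,v_4], [v_1,v_2,v_3], [v_1,v_2,v_4], [v_1,v_3,v_4], [v_2,v_3,v_4]
  3-simplices (5): [v_0,v_1,v_2,v_3], [v_0,v_1,v_2,v_4], [v_0,v_1,v_3,v_4], [v_0,v_2,v_3,v_4], [v_1,v_2,v_3,v_4]

giving chain groups C_0 ≅ Z^5, C_1 ≅ Z^10, C_2 ≅ Z^10, C_3 ≅ Z^5.

∂_1: C_1 → C_0 sends each edge [p,q] (with p < q) to q − p.
The 5×10 boundary matrix has rank 4 and Smith normal form diag(1,1,1,1).

The boundary map ∂_2: C_2 → C_1 sends each 2-simplex [p,q,r] to [q,r] − [p,r] + [p,q]. For instance
  ∂[v_0,v_1,v_4] = [v_1,v_4] − [v_0,v_4] + [v_0,v_1],
  ∂[v_2,v_3,v_4] = [v_3,v_4] − [v_2,v_4] + [v_2,v_3].
As a 10×10 matrix over Z this has rank 6, with invariant factors (1,1,1,1,1,1).

∂_3: C_3 → C_2 sends each 3-simplex σ to the alternating sum Σ_i (−1)^i (σ with its i-th vertex removed). For instance
  ∂[v_1,v_2,v_3,v_4] = [v_2,v_3,v_4] − [v_1,v_3,v_4] + [v_1,v_2,v_4] − [v_1,v_2,v_3],
  ∂[v_0,v_2,v_3,v_4] = [v_2,v_3,v_4] − [v_0,v_3,v_4] + [v_0,v_2,v_4] − [v_0,v_2,v_3].
As a 10×5 matrix over Z this has rank 4, with invariant factors (1,1,1,1).

Now H_k = ker ∂_k / im ∂_{k+1}, so:

  H_3: rank ker ∂_3 − rank ∂_4 = (5 − 4) − 0 = 1, and there is no ∂_4, so H_3 = Z.

(K is a triangulation of the 3-sphere S^3.)

H_3 ≅ Z.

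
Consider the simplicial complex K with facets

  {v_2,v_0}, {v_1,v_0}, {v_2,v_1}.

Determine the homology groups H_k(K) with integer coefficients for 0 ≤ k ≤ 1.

H_0 = Z,  H_1 = Z.

Fix the vertex order v_0 < v_1 < v_2 and write every simplex with vertices in increasing order. Then dim K = 1 and the simplices of K are:

  0-simplices (3): [v_0], [v_1], [v_2]
  1-simplices (3): [v_0,v_1], [v_0,v_2], [v_1,v_2]

Hence C_0 ≅ Z^3, C_1 ≅ Z^3.

Boundary ∂_1: C_1 → C_0 maps an edge to its endpoints' difference, ∂[p,q] = q − p. For instance
  ∂[v_0,v_1] = [v_1] − [v_0].
This gives a 3×3 integer matrix of rank 2; reducing to Smith normal form yields diagonal entries (1,1).

Computing H_k = (kernel of ∂_k) / (image of ∂_{k+1}):

  H_0: rank C_0 − rank ∂_1 = 3 − 2 = 1, and the invariant factors of ∂_1 are all 1, so H_0 = Z.
  H_1: rank ker ∂_1 − rank ∂_2 = (3 − 2) − 0 = 1, and there is no ∂_2, so H_1 = Z.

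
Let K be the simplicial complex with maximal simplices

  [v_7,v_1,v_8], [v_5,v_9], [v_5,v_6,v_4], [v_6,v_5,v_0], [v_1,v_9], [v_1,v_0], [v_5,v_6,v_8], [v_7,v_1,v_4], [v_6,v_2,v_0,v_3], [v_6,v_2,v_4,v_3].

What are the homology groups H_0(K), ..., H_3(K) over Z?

Take the total order v_0 < v_1 < v_2 < v_3 < v_4 < v_5 < v_6 < v_7 < v_8 < v_9 on the vertex set. Then K (dimension 3) consists of the simplices:

  0-simplices (10): [v_0], [v_1], [v_2], [v_3], [v_4], [v_5], [v_6], [v_7], [v_8], [v_9]
  1-simplices (22): (22 of them)
  2-simplices (12): (12 of them)
  3-simplices (2): [v_0,v_2,v_3,v_6], [v_2,v_3,v_4,v_6]

giving chain groups C_0 ≅ Z^10, C_1 ≅ Z^22, C_2 ≅ Z^12, C_3 ≅ Z^2.

Boundary ∂_1: C_1 → C_0 is given by ∂[p,q] = [q] − [p].
As a 10×22 matrix over Z this has rank 9, with invariant factors (1,1,1,1,1,1,1,1,1).

Boundary ∂_2: C_2 → C_1 maps a triangle to the signed sum of its edges. For instance
  ∂[v_0,v_3,v_6] = [v_3,v_6] − [v_0,v_6] + [v_0,v_3],
  ∂[v_1,v_7,v_8] = [v_7,v_8] − [v_1,v_8] + [v_1,v_7].
The 22×12 boundary matrix has rank 10 and Smith normal form diag(1,1,1,1,1,1,1,1,1,1).

Boundary ∂_3: C_3 → C_2 sends each 3-simplex σ to the alternating sum Σ_i (−1)^i (σ with its i-th vertex removed). For instance
  ∂[v_0,v_2,v_3,v_6] = [v_2,v_3,v_6] − [v_0,v_3,v_6] + [v_0,v_2,v_6] − [v_0,v_2,v_3],
  ∂[v_2,v_3,v_4,v_6] = [v_3,v_4,v_6] − [v_2,v_4,v_6] + [v_2,v_3,v_6] − [v_2,v_3,v_4].
As a 12×2 matrix over Z this has rank 2, with invariant factors (1,1).

Computing H_k = (kernel of ∂_k) / (image of ∂_{k+1}):

  H_0: rank C_0 − rank ∂_1 = 10 − 9 = 1, and the invariant factors of ∂_1 are all 1, so H_0 ≅ Z.
  H_1: rank ker ∂_1 − rank ∂_2 = (22 − 9) − 10 = 3, and the invariant factors of ∂_2 are all 1, so H_1 ≅ Z^3.
  H_2: rank ker ∂_2 − rank ∂_3 = (12 − 10) − 2 = 0, and the invariant factors of ∂_3 are all 1, so H_2 ≅ 0.
  H_3: rank ker ∂_3 − rank ∂_4 = (2 − 2) − 0 = 0, and there is no ∂_4, so H_3 ≅ 0.

H_0 = Z,  H_1 = Z^3,  H_2 = 0,  H_3 = 0.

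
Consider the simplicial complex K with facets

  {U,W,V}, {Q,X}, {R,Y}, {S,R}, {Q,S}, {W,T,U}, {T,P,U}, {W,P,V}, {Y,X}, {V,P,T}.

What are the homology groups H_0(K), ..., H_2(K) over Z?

H_0 = Z^2,  H_1 = Z^2,  H_2 = 0.

Take the total order P < Q < R < S < T < U < V < W < X < Y on the vertex set. Then K (dimension 2) consists of the simplices:

  0-simplices (10): P, Q, R, S, T, U, V, W, X, Y
  1-simplices (15): PT, PU, PV, PW, QS, QX, RS, RY, TU, TV, TW, UV, UW, VW, XY
  2-simplices (5): PTU, PTV, PVW, TUW, UVW

giving chain groups C_0 ≅ Z^10, C_1 ≅ Z^15, C_2 ≅ Z^5.

Boundary ∂_1: C_1 → C_0 sends each edge [p,q] (with p < q) to q − p. For instance
  ∂QS = S − Q.
The 10×15 boundary matrix has rank 8 and Smith normal form diag(1,1,1,1,1,1,1,1).

∂_2: C_2 → C_1 acts by ∂[p,q,r] = [q,r] − [p,r] + [p,q]. For instance
  ∂PTV = TV − PV + PT,
  ∂TUW = UW − TW + TU.
As a 15×5 matrix over Z this has rank 5, with invariant factors (1,1,1,1,1).

From H_k ≅ ker(∂_k) / im(∂_{k+1}) we obtain:

  H_0: rank C_0 − rank ∂_1 = 10 − 8 = 2, and the invariant factors of ∂_1 are all 1, so H_0 ≅ Z^2.
  H_1: rank ker ∂_1 − rank ∂_2 = (15 − 8) − 5 = 2, and the invariant factors of ∂_2 are all 1, so H_1 ≅ Z^2.
  H_2: rank ker ∂_2 − rank ∂_3 = (5 − 5) − 0 = 0, and there is no ∂_3, so H_2 ≅ 0.

(K is a triangulation of the disjoint union of the Möbius band and the circle S^1.)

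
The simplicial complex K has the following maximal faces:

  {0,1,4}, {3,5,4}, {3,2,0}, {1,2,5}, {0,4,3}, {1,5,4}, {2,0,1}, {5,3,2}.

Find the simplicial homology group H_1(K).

H_1 ≅ 0.

K has 6 vertices, 12 edges, 8 triangles.
rank ∂_1 = 5, rank ∂_2 = 7 ⇒ b_1 = 12 − 5 − 7 = 0; all invariant factors of ∂_2 are 1 so no torsion. So H_1 = 0.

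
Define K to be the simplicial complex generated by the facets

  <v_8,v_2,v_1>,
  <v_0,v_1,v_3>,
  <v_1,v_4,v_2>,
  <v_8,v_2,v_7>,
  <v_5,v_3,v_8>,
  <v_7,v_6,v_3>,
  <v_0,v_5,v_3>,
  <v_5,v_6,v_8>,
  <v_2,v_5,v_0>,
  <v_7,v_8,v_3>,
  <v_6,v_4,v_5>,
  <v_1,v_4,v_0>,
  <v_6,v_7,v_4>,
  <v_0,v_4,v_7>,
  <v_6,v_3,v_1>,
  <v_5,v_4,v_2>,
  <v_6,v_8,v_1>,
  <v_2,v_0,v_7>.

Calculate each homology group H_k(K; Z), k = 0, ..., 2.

H_0 = Z,  H_1 = Z × Z/2,  H_2 = 0.

Fix the vertex order v_0 < v_1 < v_2 < v_3 < v_4 < v_5 < v_6 < v_7 < v_8 and write every simplex with vertices in increasing order. Then dim K = 2 and the simplices of K are:

  0-simplices (9): [v_0], [v_1], [v_2], [v_3], [v_4], [v_5], [v_6], [v_7], [v_8]
  1-simplices (27): (27 of them)
  2-simplices (18): (18 of them)

giving chain groups C_0 ≅ Z^9, C_1 ≅ Z^27, C_2 ≅ Z^18.

∂_1: C_1 → C_0 maps an edge to its endpoints' difference, ∂[p,q] = q − p. For instance
  ∂[v_0,v_3] = [v_3] − [v_0].
The 9×27 boundary matrix has rank 8 and Smith normal form diag(1,1,1,1,1,1,1,1).

∂_2: C_2 → C_1 sends each 2-simplex [p,q,r] to [q,r] − [p,r] + [p,q]. For instance
  ∂[v_0,v_2,v_5] = [v_2,v_5] − [v_0,v_5] + [v_0,v_2],
  ∂[v_5,v_6,v_8] = [v_6,v_8] − [v_5,v_8] + [v_5,v_6].
The 27×18 boundary matrix has rank 18 and Smith normal form diag(1,1,1,1,1,1,1,1,1,1,1,1,1,1,1,1,1,2).

Computing H_k = (kernel of ∂_k) / (image of ∂_{k+1}):

  H_0: rank C_0 − rank ∂_1 = 9 − 8 = 1, and the invariant factors of ∂_1 are all 1, so H_0 = Z.
  H_1: rank ker ∂_1 − rank ∂_2 = (27 − 8) − 18 = 1, and ∂_2 has invariant factor 2 > 1, so H_1 = Z × Z/2.
  H_2: rank ker ∂_2 − rank ∂_3 = (18 − 18) − 0 = 0, and there is no ∂_3, so H_2 = 0.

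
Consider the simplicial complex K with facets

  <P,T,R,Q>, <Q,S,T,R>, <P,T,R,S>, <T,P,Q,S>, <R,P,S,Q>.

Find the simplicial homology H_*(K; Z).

K has 5 vertices, 10 edges, 10 triangles, 5 3-simplices.
rank ∂_0 = 0, rank ∂_1 = 4 ⇒ b_0 = 5 − 0 − 4 = 1; all invariant factors of ∂_1 are 1 so no torsion. So H_0 = Z.
rank ∂_1 = 4, rank ∂_2 = 6 ⇒ b_1 = 10 − 4 − 6 = 0; all invariant factors of ∂_2 are 1 so no torsion. So H_1 = 0.
rank ∂_2 = 6, rank ∂_3 = 4 ⇒ b_2 = 10 − 6 − 4 = 0; all invariant factors of ∂_3 are 1 so no torsion. So H_2 = 0.
rank ∂_3 = 4, rank ∂_4 = 0 ⇒ b_3 = 5 − 4 − 0 = 1. So H_3 = Z.

H_0 = Z,  H_1 = 0,  H_2 = 0,  H_3 = Z.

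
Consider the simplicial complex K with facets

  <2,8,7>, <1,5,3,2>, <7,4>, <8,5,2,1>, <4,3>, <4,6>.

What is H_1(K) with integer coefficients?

H_1 = Z.

Fix the vertex order 1 < 2 < 3 < 4 < 5 < 6 < 7 < 8 and write every simplex with vertices in increasing order. Then dim K = 3 and the simplices of K are:

  0-simplices (8): [1], [2], [3], [4], [5], [6], [7], [8]
  1-simplices (14): [1,2], [1,3], [1,5], [1,8], [2,3], [2,5], [2,7], [2,8], [3,4], [3,5], [4,6], [4,7], [5,8], [7,8]
  2-simplices (8): [1,2,3], [1,2,5], [1,2,8], [1,3,5], [1,5,8], [2,3,5], [2,5,8], [2,7,8]
  3-simplices (2): [1,2,3,5], [1,2,5,8]

so the chain groups are C_0 ≅ Z^8, C_1 ≅ Z^14, C_2 ≅ Z^8, C_3 ≅ Z^2.

The boundary map ∂_1: C_1 → C_0 is given by ∂[p,q] = [q] − [p]. For instance
  ∂[3,5] = [5] − [3].
The resulting 8×14 matrix has rank 7, and its Smith normal form has invariant factors (1,1,1,1,1,1,1).

The boundary map ∂_2: C_2 → C_1 acts by ∂[p,q,r] = [q,r] − [p,r] + [p,q]. For instance
  ∂[1,2,5] = [2,5] − [1,5] + [1,2],
  ∂[1,3,5] = [3,5] − [1,5] + [1,3].
The resulting 14×8 matrix has rank 6, and its Smith normal form has invariant factors (1,1,1,1,1,1).

Boundary ∂_3: C_3 → C_2 sends each 3-simplex σ to the alternating sum Σ_i (−1)^i (σ with its i-th vertex removed). For instance
  ∂[1,2,5,8] = [2,5,8] − [1,5,8] + [1,2,8] − [1,2,5],
  ∂[1,2,3,5] = [2,3,5] − [1,3,5] + [1,2,5] − [1,2,3].
The 8×2 boundary matrix has rank 2 and Smith normal form diag(1,1).

Reading off H_k = ker ∂_k / im ∂_{k+1}:

  H_1: rank ker ∂_1 − rank ∂_2 = (14 − 7) − 6 = 1, and the invariant factors of ∂_2 are all 1, so H_1 ≅ Z.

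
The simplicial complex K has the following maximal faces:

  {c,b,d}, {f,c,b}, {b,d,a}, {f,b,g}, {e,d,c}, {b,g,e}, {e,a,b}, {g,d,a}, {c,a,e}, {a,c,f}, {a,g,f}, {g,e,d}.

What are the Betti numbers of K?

b_0 = 1, b_1 = 0, b_2 = 0.

We work with the vertex ordering a < b < c < d < e < f < g. The simplices of K, each written with vertices in increasing order, are:

  0-simplices (7): a, b, c, d, e, f, g
  1-simplices (18): ab, ac, ad, ae, af, ag, bc, bd, be, bf, bg, cd, ce, cf, de, dg, eg, fg
  2-simplices (12): abd, abe, ace, acf, adg, afg, bcd, bcf, beg, bfg, cde, deg

giving chain groups C_0 ≅ Z^7, C_1 ≅ Z^18, C_2 ≅ Z^12.

Boundary ∂_1: C_1 → C_0 sends each edge [p,q] (with p < q) to q − p.
The 7×18 boundary matrix has rank 6 and Smith normal form diag(1,1,1,1,1,1).

The boundary map ∂_2: C_2 → C_1 acts by ∂[p,q,r] = [q,r] − [p,r] + [p,q]. For instance
  ∂abd = bd − ad + ab,
  ∂beg = eg − bg + be.
The resulting 18×12 matrix has rank 12, and its Smith normal form has invariant factors (1,1,1,1,1,1,1,1,1,1,1,2).

From H_k ≅ ker(∂_k) / im(∂_{k+1}) we obtain:

  H_0: rank C_0 − rank ∂_1 = 7 − 6 = 1, and the invariant factors of ∂_1 are all 1, so H_0 ≅ Z.
  H_1: rank ker ∂_1 − rank ∂_2 = (18 − 6) − 12 = 0, and ∂_2 has invariant factor 2 > 1, so H_1 ≅ Z/2Z.
  H_2: rank ker ∂_2 − rank ∂_3 = (12 − 12) − 0 = 0, and there is no ∂_3, so H_2 ≅ 0.

As a check, the Euler characteristic is 7 − 18 + 12 = 1, which agrees with 1 − 0 + 0 = 1.

Hence the Betti numbers are b_0 = 1, b_1 = 0, b_2 = 0.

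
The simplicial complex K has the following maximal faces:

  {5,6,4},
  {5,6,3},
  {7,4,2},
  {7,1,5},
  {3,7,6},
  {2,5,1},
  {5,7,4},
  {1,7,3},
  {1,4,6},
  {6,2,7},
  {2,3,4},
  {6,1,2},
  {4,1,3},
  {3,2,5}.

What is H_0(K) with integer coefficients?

Take the total order 1 < 2 < 3 < 4 < 5 < 6 < 7 on the vertex set. Then K (dimension 2) consists of the simplices:

  0-simplices (7): [1], [2], [3], [4], [5], [6], [7]
  1-simplices (21): [1,2], [1,3], [1,4], [1,5], [1,6], [1,7], [2,3], [2,4], [2,5], [2,6], [2,7], [3,4], [3,5], [3,6], [3,7], [4,5], [4,6], [4,7], [5,6], [5,7], [6,7]
  2-simplices (14): [1,2,5], [1,2,6], [1,3,4], [1,3,7], [1,4,6], [1,5,7], [2,3,4], [2,3,5], [2,4,7], [2,6,7], [3,5,6], [3,6,7], [4,5,6], [4,5,7]

Hence C_0 ≅ Z^7, C_1 ≅ Z^21, C_2 ≅ Z^14.

The boundary map ∂_1: C_1 → C_0 maps an edge to its endpoints' difference, ∂[p,q] = q − p. For instance
  ∂[1,4] = [4] − [1].
This gives a 7×21 integer matrix of rank 6; reducing to Smith normal form yields diagonal entries (1,1,1,1,1,1).

The boundary map ∂_2: C_2 → C_1 maps a triangle to the signed sum of its edges. For instance
  ∂[3,6,7] = [6,7] − [3,7] + [3,6],
  ∂[3,5,6] = [5,6] − [3,6] + [3,5].
As a 21×14 matrix over Z this has rank 13, with invariant factors (1,1,1,1,1,1,1,1,1,1,1,1,1).

Reading off H_k = ker ∂_k / im ∂_{k+1}:

  H_0: rank C_0 − rank ∂_1 = 7 − 6 = 1, and the invariant factors of ∂_1 are all 1, so H_0 = Z.

H_0 ≅ Z.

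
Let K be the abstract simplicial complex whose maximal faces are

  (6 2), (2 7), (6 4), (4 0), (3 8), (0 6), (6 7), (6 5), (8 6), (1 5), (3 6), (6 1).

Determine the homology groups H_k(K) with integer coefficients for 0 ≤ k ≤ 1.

We work with the vertex ordering 0 < 1 < 2 < 3 < 4 < 5 < 6 < 7 < 8. The simplices of K, each written with vertices in increasing order, are:

  0-simplices (9): [0], [1], [2], [3], [4], [5], [6], [7], [8]
  1-simplices (12): [0,4], [0,6], [1,5], [1,6], [2,6], [2,7], [3,6], [3,8], [4,6], [5,6], [6,7], [6,8]

Hence C_0 ≅ Z^9, C_1 ≅ Z^12.

Boundary ∂_1: C_1 → C_0 is given by ∂[p,q] = [q] − [p].
As a 9×12 matrix over Z this has rank 8, with invariant factors (1,1,1,1,1,1,1,1).

Computing H_k = (kernel of ∂_k) / (image of ∂_{k+1}):

  H_0: rank C_0 − rank ∂_1 = 9 − 8 = 1, and the invariant factors of ∂_1 are all 1, so H_0 = Z.
  H_1: rank ker ∂_1 − rank ∂_2 = (12 − 8) − 0 = 4, and there is no ∂_2, so H_1 = Z^4.

H_0 ≅ Z,  H_1 ≅ Z^4.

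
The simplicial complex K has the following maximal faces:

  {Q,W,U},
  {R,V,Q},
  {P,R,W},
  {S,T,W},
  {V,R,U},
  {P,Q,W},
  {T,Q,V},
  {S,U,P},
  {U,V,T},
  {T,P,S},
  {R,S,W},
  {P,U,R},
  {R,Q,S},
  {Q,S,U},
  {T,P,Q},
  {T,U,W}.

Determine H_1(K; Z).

Order the vertices as P < Q < R < S < T < U < V < W. Listing each simplex with vertices in this order, K has dimension 2 with simplices:

  0-simplices (8): P, Q, R, S, T, U, V, W
  1-simplices (24): PQ, PR, PS, PT, PU, PW, QR, QS, QT, QU, QV, QW, RS, RU, RV, RW, ST, SU, SW, TU, TV, TW, UV, UW
  2-simplices (16): PQT, PQW, PRU, PRW, PST, PSU, QRS, QRV, QSU, QTV, QUW, RSW, RUV, STW, TUV, TUW

Hence C_0 ≅ Z^8, C_1 ≅ Z^24, C_2 ≅ Z^16.

The boundary map ∂_1: C_1 → C_0 maps an edge to its endpoints' difference, ∂[p,q] = q − p. For instance
  ∂RW = W − R.
The 8×24 boundary matrix has rank 7 and Smith normal form diag(1,1,1,1,1,1,1).

The boundary map ∂_2: C_2 → C_1 sends each 2-simplex [p,q,r] to [q,r] − [p,r] + [p,q]. For instance
  ∂QSU = SU − QU + QS,
  ∂PSU = SU − PU + PS.
As a 24×16 matrix over Z this has rank 15, with invariant factors (1,1,1,1,1,1,1,1,1,1,1,1,1,1,1).

From H_k ≅ ker(∂_k) / im(∂_{k+1}) we obtain:

  H_1: rank ker ∂_1 − rank ∂_2 = (24 − 7) − 15 = 2, and the invariant factors of ∂_2 are all 1, so H_1 = Z^2.

(K is a triangulation of the torus T^2.)

H_1 ≅ Z^2.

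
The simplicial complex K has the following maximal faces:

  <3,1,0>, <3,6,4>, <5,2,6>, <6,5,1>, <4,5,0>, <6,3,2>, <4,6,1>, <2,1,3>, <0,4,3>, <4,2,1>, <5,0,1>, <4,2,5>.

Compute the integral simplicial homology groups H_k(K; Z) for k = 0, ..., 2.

H_0 ≅ Z,  H_1 ≅ Z/2Z,  H_2 = 0.

K has 7 vertices, 18 edges, 12 triangles.
rank ∂_0 = 0, rank ∂_1 = 6 ⇒ b_0 = 7 − 0 − 6 = 1; all invariant factors of ∂_1 are 1 so no torsion. So H_0 = Z.
rank ∂_1 = 6, rank ∂_2 = 12 ⇒ b_1 = 18 − 6 − 12 = 0; ∂_2 has invariant factor(s) [2] giving torsion. So H_1 = Z/2Z.
rank ∂_2 = 12, rank ∂_3 = 0 ⇒ b_2 = 12 − 12 − 0 = 0. So H_2 = 0.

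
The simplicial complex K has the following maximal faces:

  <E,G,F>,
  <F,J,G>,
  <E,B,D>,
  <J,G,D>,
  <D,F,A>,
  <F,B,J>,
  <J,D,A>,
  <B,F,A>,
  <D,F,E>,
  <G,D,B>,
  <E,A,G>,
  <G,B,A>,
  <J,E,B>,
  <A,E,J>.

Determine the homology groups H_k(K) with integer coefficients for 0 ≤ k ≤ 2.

H_0 ≅ Z,  H_1 ≅ Z^2,  H_2 ≅ Z.

Order the vertices as A < B < D < E < F < G < J. Listing each simplex with vertices in this order, K has dimension 2 with simplices:

  0-simplices (7): A, B, D, E, F, G, J
  1-simplices (21): AB, AD, AE, AF, AG, AJ, BD, BE, BF, BG, BJ, DE, DF, DG, DJ, EF, EG, EJ, FG, FJ, GJ
  2-simplices (14): ABF, ABG, ADF, ADJ, AEG, AEJ, BDE, BDG, BEJ, BFJ, DEF, DGJ, EFG, FGJ

giving chain groups C_0 ≅ Z^7, C_1 ≅ Z^21, C_2 ≅ Z^14.

∂_1: C_1 → C_0 sends each edge [p,q] (with p < q) to q − p.
The 7×21 boundary matrix has rank 6 and Smith normal form diag(1,1,1,1,1,1).

The boundary map ∂_2: C_2 → C_1 sends each 2-simplex [p,q,r] to [q,r] − [p,r] + [p,q]. For instance
  ∂BFJ = FJ − BJ + BF,
  ∂EFG = FG − EG + EF.
The 21×14 boundary matrix has rank 13 and Smith normal form diag(1,1,1,1,1,1,1,1,1,1,1,1,1).

Computing H_k = (kernel of ∂_k) / (image of ∂_{k+1}):

  H_0: rank C_0 − rank ∂_1 = 7 − 6 = 1, and the invariant factors of ∂_1 are all 1, so H_0 ≅ Z.
  H_1: rank ker ∂_1 − rank ∂_2 = (21 − 6) − 13 = 2, and the invariant factors of ∂_2 are all 1, so H_1 ≅ Z^2.
  H_2: rank ker ∂_2 − rank ∂_3 = (14 − 13) − 0 = 1, and there is no ∂_3, so H_2 ≅ Z.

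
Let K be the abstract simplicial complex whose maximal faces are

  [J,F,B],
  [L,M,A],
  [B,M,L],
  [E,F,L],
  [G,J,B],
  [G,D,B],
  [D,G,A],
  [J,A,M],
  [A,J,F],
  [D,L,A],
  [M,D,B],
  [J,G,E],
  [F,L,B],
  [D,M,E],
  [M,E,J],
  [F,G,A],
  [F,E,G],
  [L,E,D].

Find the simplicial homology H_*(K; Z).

Fix the vertex order A < B < D < E < F < G < J < L < M and write every simplex with vertices in increasing order. Then dim K = 2 and the simplices of K are:

  0-simplices (9): A, B, D, E, F, G, J, L, M
  1-simplices (27): AD, AF, AG, AJ, AL, AM, BD, BF, BG, BJ, BL, BM, DE, DG, DL, DM, EF, EG, EJ, EL, EM, FG, FJ, FL, GJ, JM, LM
  2-simplices (18): ADG, ADL, AFG, AFJ, AJM, ALM, BDG, BDM, BFJ, BFL, BGJ, BLM, DEL, DEM, EFG, EFL, EGJ, EJM

Hence C_0 ≅ Z^9, C_1 ≅ Z^27, C_2 ≅ Z^18.

∂_1: C_1 → C_0 maps an edge to its endpoints' difference, ∂[p,q] = q − p.
The 9×27 boundary matrix has rank 8 and Smith normal form diag(1,1,1,1,1,1,1,1).

∂_2: C_2 → C_1 maps a triangle to the signed sum of its edges. For instance
  ∂DEL = EL − DL + DE,
  ∂EFL = FL − EL + EF.
As a 27×18 matrix over Z this has rank 18, with invariant factors (1,1,1,1,1,1,1,1,1,1,1,1,1,1,1,1,1,2).

Now H_k = ker ∂_k / im ∂_{k+1}, so:

  H_0: rank C_0 − rank ∂_1 = 9 − 8 = 1, and the invariant factors of ∂_1 are all 1, so H_0 ≅ Z.
  H_1: rank ker ∂_1 − rank ∂_2 = (27 − 8) − 18 = 1, and ∂_2 has invariant factor 2 > 1, so H_1 ≅ Z ⊕ Z/2Z.
  H_2: rank ker ∂_2 − rank ∂_3 = (18 − 18) − 0 = 0, and there is no ∂_3, so H_2 ≅ 0.

As a check, the Euler characteristic is 9 − 27 + 18 = 0, which agrees with 1 − 1 + 0 = 0.

H_0 = Z,  H_1 = Z ⊕ Z/2Z,  H_2 = 0.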